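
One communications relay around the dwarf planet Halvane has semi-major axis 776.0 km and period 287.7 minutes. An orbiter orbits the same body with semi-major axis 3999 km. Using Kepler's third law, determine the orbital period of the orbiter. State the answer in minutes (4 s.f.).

T₂ ≈ 3366 minutes

Kepler's third law: T² ∝ a³, so T₂ = T₁ (a₂/a₁)^(3/2).
a₂/a₁ = 5.153, (a₂/a₁)^(3/2) = 11.70.
T₂ = 287.7 × 11.70 = 3366 minutes.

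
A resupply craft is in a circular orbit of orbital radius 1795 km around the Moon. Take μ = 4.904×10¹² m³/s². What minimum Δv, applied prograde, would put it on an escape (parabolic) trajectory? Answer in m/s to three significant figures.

Δv ≈ 685 m/s

r = 1795 km = 1.795×10⁶ m.
Circular speed v_c = √(μ/r) = 1653 m/s.
Escape speed v_esc = √(2μ/r) = √2 × v_c = 2338 m/s.
Δv = v_esc − v_c = 684.6 m/s.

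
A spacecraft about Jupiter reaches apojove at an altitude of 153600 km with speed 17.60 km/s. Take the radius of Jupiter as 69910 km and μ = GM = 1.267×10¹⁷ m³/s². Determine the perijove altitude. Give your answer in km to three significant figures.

perijove altitude ≈ 14100 km

r_a = 69910 + 153600 = 2.2351×10⁵ km = 2.235×10⁸ m.
Specific energy ε = v²/2 − μ/r = -4.120×10⁸ J/kg, so a = −μ/(2ε) = 1.538×10⁸ m.
The apsides satisfy r_p + r_a = 2a, so the perijove radius is 2a − r_a = 8.403×10⁷ m = 84025 km.
Perijove altitude = 84025 − 69910 = 14115 km.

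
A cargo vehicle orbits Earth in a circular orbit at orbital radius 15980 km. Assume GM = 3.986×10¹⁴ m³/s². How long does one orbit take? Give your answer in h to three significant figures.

T ≈ 5.58 h

r = 15980 km = 1.598×10⁷ m.
Kepler's third law: T = 2π√(r³/μ) = 2π√((1.598×10⁷)³ / 3.986×10¹⁴).
r³/μ = 1.024×10⁷ s², so T = 2π × 3.200×10³ = 2.010×10⁴ s.
Converting: 2.010×10⁴ s ÷ 3600 = 5.584 h.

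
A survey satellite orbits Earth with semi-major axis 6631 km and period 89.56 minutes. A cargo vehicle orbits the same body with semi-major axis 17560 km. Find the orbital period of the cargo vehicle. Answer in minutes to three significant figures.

Kepler's third law: T² ∝ a³, so T₂ = T₁ (a₂/a₁)^(3/2).
a₂/a₁ = 2.648, (a₂/a₁)^(3/2) = 4.309.
T₂ = 89.56 × 4.309 = 386.0 minutes.

T₂ ≈ 386 minutes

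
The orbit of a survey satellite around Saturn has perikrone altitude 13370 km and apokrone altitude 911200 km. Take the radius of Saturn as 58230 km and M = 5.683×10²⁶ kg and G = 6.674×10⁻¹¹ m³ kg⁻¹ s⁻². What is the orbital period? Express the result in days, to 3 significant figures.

T ≈ 4.43 days

μ = GM = 6.674×10⁻¹¹ × 5.683×10²⁶ = 3.793×10¹⁶ m³/s².
r_p = 58230 + 13370 = 71600 km = 7.1600×10⁷ m.
r_a = 58230 + 911200 = 969430 km = 9.6943×10⁸ m.
Semi-major axis a = (r_p + r_a)/2 = (71600 + 9.6943×10⁵)/2 = 5.2052×10⁵ km = 5.205×10⁸ m.
By Kepler's third law T = 2π√(a³/μ) = 2π × 6.098×10⁴ = 3.831×10⁵ s.
= 4.434 days.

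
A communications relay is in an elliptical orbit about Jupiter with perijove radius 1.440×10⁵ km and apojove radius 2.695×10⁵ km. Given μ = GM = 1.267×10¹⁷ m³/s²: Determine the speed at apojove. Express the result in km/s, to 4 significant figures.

v ≈ 18.10 km/s

Semi-major axis a = (r_p + r_a)/2 = 2.0675×10⁵ km = 2.068×10⁸ m.
Vis-viva: v² = μ(2/r − 1/a) = 1.267×10¹⁷ × (7.421×10⁻⁹ − 4.837×10⁻⁹) = 3.274×10⁸ m²/s².
v = 18100 m/s = 18.10 km/s.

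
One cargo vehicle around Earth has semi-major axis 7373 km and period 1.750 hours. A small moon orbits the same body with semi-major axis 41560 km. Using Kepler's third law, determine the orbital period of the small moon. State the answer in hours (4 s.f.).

T₂ ≈ 23.42 hours

Kepler's third law: T² ∝ a³, so T₂ = T₁ (a₂/a₁)^(3/2).
a₂/a₁ = 5.637, (a₂/a₁)^(3/2) = 13.38.
T₂ = 1.750 × 13.38 = 23.42 hours.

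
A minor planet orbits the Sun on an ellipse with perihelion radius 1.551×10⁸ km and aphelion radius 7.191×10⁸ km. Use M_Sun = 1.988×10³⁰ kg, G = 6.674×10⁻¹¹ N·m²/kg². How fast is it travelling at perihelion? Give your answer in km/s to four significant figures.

v ≈ 37.51 km/s

μ = GM = 6.674×10⁻¹¹ × 1.988×10³⁰ = 1.327×10²⁰ m³/s².
Semi-major axis a = (r_p + r_a)/2 = 4.3710×10⁸ km = 4.371×10¹¹ m.
Vis-viva: v² = μ(2/r − 1/a) = 1.327×10²⁰ × (1.289×10⁻¹¹ − 2.288×10⁻¹²) = 1.407×10⁹ m²/s².
v = 37510 m/s = 37.51 km/s.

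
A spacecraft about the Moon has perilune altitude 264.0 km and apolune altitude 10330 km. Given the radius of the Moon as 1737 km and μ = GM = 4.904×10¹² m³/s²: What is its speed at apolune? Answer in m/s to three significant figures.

r_p = 1737 + 264.0 = 2001.0 km = 2.0010×10⁶ m.
r_a = 1737 + 10330 = 12067 km = 1.2067×10⁷ m.
Semi-major axis a = (r_p + r_a)/2 = 7034.0 km = 7.034×10⁶ m.
Vis-viva: v² = μ(2/r − 1/a) = 4.904×10¹² × (1.657×10⁻⁷ − 1.422×10⁻⁷) = 1.156×10⁵ m²/s².
v = 340.0 m/s.

v ≈ 340 m/s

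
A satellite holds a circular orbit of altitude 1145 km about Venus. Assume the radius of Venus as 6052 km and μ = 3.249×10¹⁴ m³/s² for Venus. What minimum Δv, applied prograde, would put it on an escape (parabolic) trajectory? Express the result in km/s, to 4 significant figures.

Δv ≈ 2.783 km/s

r = 6052 + 1145 = 7197.0 km = 7.1970×10⁶ m.
Circular speed v_c = √(μ/r) = 6719 m/s.
Escape speed v_esc = √(2μ/r) = √2 × v_c = 9502 m/s.
Δv = v_esc − v_c = 2783 m/s = 2.783 km/s.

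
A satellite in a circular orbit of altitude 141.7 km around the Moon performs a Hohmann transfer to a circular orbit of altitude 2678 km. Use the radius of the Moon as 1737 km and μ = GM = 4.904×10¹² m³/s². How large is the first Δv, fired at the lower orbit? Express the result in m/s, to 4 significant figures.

Δv ≈ 298.1 m/s

r₁ = 1737 + 141.7 = 1878.7 km = 1.8787×10⁶ m.
r₂ = 1737 + 2678 = 4415.0 km = 4.4150×10⁶ m.
Transfer ellipse a_t = (r₁ + r₂)/2 = 3.147×10⁶ m.
At r₁: circular v_c1 = √(μ/r₁) = 1616 m/s; transfer-perilune v_p = √[μ(2/r₁ − 1/a_t)] = 1914 m/s.
Δv₁ = v_p − v_c1 = 298.1 m/s.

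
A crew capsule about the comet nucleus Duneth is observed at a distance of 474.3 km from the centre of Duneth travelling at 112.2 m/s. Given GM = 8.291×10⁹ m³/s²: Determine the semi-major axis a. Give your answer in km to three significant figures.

r = 4.743×10⁵ m.
Vis-viva rearranged: 1/a = 2/r − v²/μ = 4.217×10⁻⁶ − 1.518×10⁻⁶ = 2.698×10⁻⁶ m⁻¹.
a = 3.706×10⁵ m = 370.59 km.

a ≈ 371 km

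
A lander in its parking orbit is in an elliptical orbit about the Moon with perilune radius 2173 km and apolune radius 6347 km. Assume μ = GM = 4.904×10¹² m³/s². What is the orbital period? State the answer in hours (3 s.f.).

Semi-major axis a = (r_p + r_a)/2 = (2173.0 + 6347.0)/2 = 4260.0 km = 4.260×10⁶ m.
By Kepler's third law T = 2π√(a³/μ) = 2π × 3.970×10³ = 2.495×10⁴ s.
= 6.930 hours.

T ≈ 6.93 hours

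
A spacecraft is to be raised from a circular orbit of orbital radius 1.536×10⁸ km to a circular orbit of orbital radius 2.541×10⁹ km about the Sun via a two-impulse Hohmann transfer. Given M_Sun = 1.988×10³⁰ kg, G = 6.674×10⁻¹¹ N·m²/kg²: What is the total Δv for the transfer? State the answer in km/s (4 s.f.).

Δv_total ≈ 15.76 km/s

μ = GM = 6.674×10⁻¹¹ × 1.988×10³⁰ = 1.327×10²⁰ m³/s².
r₁ = 1.536×10⁸ km = 1.536×10¹¹ m.
r₂ = 2.541×10⁹ km = 2.541×10¹² m.
Transfer ellipse a_t = (r₁ + r₂)/2 = 1.347×10¹² m.
At r₁: circular v_c1 = √(μ/r₁) = 29390 m/s; transfer-perihelion v_p = √[μ(2/r₁ − 1/a_t)] = 40360 m/s.
Δv₁ = v_p − v_c1 = 10970 m/s.
At r₂: circular v_c2 = √(μ/r₂) = 7226 m/s; transfer-aphelion v_a = √[μ(2/r₂ − 1/a_t)] = 2440 m/s.
Δv₂ = v_c2 − v_a = 4786 m/s.
Total Δv = Δv₁ + Δv₂ = 15760 m/s = 15.76 km/s.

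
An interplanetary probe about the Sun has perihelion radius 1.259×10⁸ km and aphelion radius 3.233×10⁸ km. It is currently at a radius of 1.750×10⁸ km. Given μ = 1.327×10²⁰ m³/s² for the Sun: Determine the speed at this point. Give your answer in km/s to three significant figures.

Semi-major axis a = (r_p + r_a)/2 = 2.2460×10⁸ km = 2.246×10¹¹ m.
Vis-viva: v² = μ(2/r − 1/a) = 1.327×10²⁰ × (1.143×10⁻¹¹ − 4.452×10⁻¹²) = 9.257×10⁸ m²/s².
v = 30430 m/s = 30.43 km/s.

v ≈ 30.4 km/s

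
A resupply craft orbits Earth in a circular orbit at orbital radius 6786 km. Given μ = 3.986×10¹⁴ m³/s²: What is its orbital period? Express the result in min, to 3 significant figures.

r = 6786 km = 6.786×10⁶ m.
Kepler's third law: T = 2π√(r³/μ) = 2π√((6.786×10⁶)³ / 3.986×10¹⁴).
r³/μ = 7.840×10⁵ s², so T = 2π × 8.854×10² = 5.563×10³ s.
Converting: 5.563×10³ s ÷ 60.00 = 92.72 min.

T ≈ 92.7 min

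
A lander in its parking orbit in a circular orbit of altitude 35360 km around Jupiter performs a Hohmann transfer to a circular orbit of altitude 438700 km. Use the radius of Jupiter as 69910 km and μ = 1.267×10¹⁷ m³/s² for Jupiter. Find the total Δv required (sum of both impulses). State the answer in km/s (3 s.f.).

r₁ = 69910 + 35360 = 105270 km = 1.0527×10⁸ m.
r₂ = 69910 + 438700 = 508610 km = 5.0861×10⁸ m.
Transfer ellipse a_t = (r₁ + r₂)/2 = 3.069×10⁸ m.
At r₁: circular v_c1 = √(μ/r₁) = 34690 m/s; transfer-perijove v_p = √[μ(2/r₁ − 1/a_t)] = 44660 m/s.
Δv₁ = v_p − v_c1 = 9966 m/s.
At r₂: circular v_c2 = √(μ/r₂) = 15780 m/s; transfer-apojove v_a = √[μ(2/r₂ − 1/a_t)] = 9243 m/s.
Δv₂ = v_c2 − v_a = 6540 m/s.
Total Δv = Δv₁ + Δv₂ = 16510 m/s = 16.51 km/s.

Δv_total ≈ 16.5 km/s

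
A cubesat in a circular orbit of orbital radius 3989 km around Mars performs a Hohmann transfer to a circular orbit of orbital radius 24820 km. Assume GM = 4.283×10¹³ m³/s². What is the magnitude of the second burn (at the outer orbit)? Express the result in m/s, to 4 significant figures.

r₁ = 3989 km = 3.989×10⁶ m.
r₂ = 24820 km = 2.482×10⁷ m.
Transfer ellipse a_t = (r₁ + r₂)/2 = 1.440×10⁷ m.
At r₁: circular v_c1 = √(μ/r₁) = 3277 m/s; transfer-periapsis v_p = √[μ(2/r₁ − 1/a_t)] = 4301 m/s.
At r₂: circular v_c2 = √(μ/r₂) = 1314 m/s; transfer-apoapsis v_a = √[μ(2/r₂ − 1/a_t)] = 691.3 m/s.
Δv₂ = v_c2 − v_a = 622.3 m/s.

Δv ≈ 622.3 m/s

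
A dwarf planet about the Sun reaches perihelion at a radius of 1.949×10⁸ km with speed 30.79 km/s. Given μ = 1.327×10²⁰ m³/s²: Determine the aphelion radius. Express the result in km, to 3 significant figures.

aphelion radius ≈ 4.47×10⁸ km

r_p = 1.949×10¹¹ m.
Specific energy ε = v²/2 − μ/r = -2.068×10⁸ J/kg, so a = −μ/(2ε) = 3.208×10¹¹ m.
The apsides satisfy r_p + r_a = 2a, so the aphelion radius is 2a − r_p = 4.466×10¹¹ m = 4.4663×10⁸ km.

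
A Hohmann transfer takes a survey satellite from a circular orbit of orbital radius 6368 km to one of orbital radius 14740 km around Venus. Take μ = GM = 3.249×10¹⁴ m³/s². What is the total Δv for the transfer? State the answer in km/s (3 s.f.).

Δv_total ≈ 2.35 km/s

r₁ = 6368 km = 6.368×10⁶ m.
r₂ = 14740 km = 1.474×10⁷ m.
Transfer ellipse a_t = (r₁ + r₂)/2 = 1.055×10⁷ m.
At r₁: circular v_c1 = √(μ/r₁) = 7143 m/s; transfer-periapsis v_p = √[μ(2/r₁ − 1/a_t)] = 8441 m/s.
Δv₁ = v_p − v_c1 = 1299 m/s.
At r₂: circular v_c2 = √(μ/r₂) = 4695 m/s; transfer-apoapsis v_a = √[μ(2/r₂ − 1/a_t)] = 3647 m/s.
Δv₂ = v_c2 − v_a = 1048 m/s.
Total Δv = Δv₁ + Δv₂ = 2347 m/s = 2.347 km/s.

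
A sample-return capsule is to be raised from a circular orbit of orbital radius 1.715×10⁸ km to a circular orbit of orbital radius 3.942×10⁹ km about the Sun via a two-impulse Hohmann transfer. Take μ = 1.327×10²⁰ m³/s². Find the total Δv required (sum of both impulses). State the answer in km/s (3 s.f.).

r₁ = 1.715×10⁸ km = 1.715×10¹¹ m.
r₂ = 3.942×10⁹ km = 3.942×10¹² m.
Transfer ellipse a_t = (r₁ + r₂)/2 = 2.057×10¹² m.
At r₁: circular v_c1 = √(μ/r₁) = 27820 m/s; transfer-perihelion v_p = √[μ(2/r₁ − 1/a_t)] = 38510 m/s.
Δv₁ = v_p − v_c1 = 10690 m/s.
At r₂: circular v_c2 = √(μ/r₂) = 5802 m/s; transfer-aphelion v_a = √[μ(2/r₂ − 1/a_t)] = 1675 m/s.
Δv₂ = v_c2 − v_a = 4127 m/s.
Total Δv = Δv₁ + Δv₂ = 14820 m/s = 14.82 km/s.

Δv_total ≈ 14.8 km/s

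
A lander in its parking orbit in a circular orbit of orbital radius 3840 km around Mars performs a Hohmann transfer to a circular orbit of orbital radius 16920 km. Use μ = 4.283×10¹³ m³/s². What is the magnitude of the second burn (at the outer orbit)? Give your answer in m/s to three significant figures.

Δv ≈ 623 m/s

r₁ = 3840 km = 3.840×10⁶ m.
r₂ = 16920 km = 1.692×10⁷ m.
Transfer ellipse a_t = (r₁ + r₂)/2 = 1.038×10⁷ m.
At r₁: circular v_c1 = √(μ/r₁) = 3340 m/s; transfer-periapsis v_p = √[μ(2/r₁ − 1/a_t)] = 4264 m/s.
At r₂: circular v_c2 = √(μ/r₂) = 1591 m/s; transfer-apoapsis v_a = √[μ(2/r₂ − 1/a_t)] = 967.7 m/s.
Δv₂ = v_c2 − v_a = 623.3 m/s.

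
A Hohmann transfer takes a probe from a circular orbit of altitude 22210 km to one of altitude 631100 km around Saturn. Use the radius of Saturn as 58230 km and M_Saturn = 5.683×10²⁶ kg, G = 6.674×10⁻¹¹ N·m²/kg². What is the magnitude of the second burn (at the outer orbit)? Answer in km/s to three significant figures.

μ = GM = 6.674×10⁻¹¹ × 5.683×10²⁶ = 3.793×10¹⁶ m³/s².
r₁ = 58230 + 22210 = 80440 km = 8.0440×10⁷ m.
r₂ = 58230 + 631100 = 689330 km = 6.8933×10⁸ m.
Transfer ellipse a_t = (r₁ + r₂)/2 = 3.849×10⁸ m.
At r₁: circular v_c1 = √(μ/r₁) = 21710 m/s; transfer-perikrone v_p = √[μ(2/r₁ − 1/a_t)] = 29060 m/s.
At r₂: circular v_c2 = √(μ/r₂) = 7418 m/s; transfer-apokrone v_a = √[μ(2/r₂ − 1/a_t)] = 3391 m/s.
Δv₂ = v_c2 − v_a = 4027 m/s.
= 4.027 km/s.

Δv ≈ 4.03 km/s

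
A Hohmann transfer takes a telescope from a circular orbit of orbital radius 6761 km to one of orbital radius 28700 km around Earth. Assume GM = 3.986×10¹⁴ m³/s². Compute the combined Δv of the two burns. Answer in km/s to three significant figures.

r₁ = 6761 km = 6.761×10⁶ m.
r₂ = 28700 km = 2.870×10⁷ m.
Transfer ellipse a_t = (r₁ + r₂)/2 = 1.773×10⁷ m.
At r₁: circular v_c1 = √(μ/r₁) = 7678 m/s; transfer-perigee v_p = √[μ(2/r₁ − 1/a_t)] = 9769 m/s.
Δv₁ = v_p − v_c1 = 2091 m/s.
At r₂: circular v_c2 = √(μ/r₂) = 3727 m/s; transfer-apogee v_a = √[μ(2/r₂ − 1/a_t)] = 2301 m/s.
Δv₂ = v_c2 − v_a = 1425 m/s.
Total Δv = Δv₁ + Δv₂ = 3516 m/s = 3.516 km/s.

Δv_total ≈ 3.52 km/s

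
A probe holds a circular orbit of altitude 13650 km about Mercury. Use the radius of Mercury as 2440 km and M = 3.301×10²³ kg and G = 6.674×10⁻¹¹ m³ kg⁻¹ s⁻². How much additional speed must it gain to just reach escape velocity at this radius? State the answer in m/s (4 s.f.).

μ = GM = 6.674×10⁻¹¹ × 3.301×10²³ = 2.203×10¹³ m³/s².
r = 2440 + 13650 = 16090 km = 1.6090×10⁷ m.
Circular speed v_c = √(μ/r) = 1170 m/s.
Escape speed v_esc = √(2μ/r) = √2 × v_c = 1655 m/s.
Δv = v_esc − v_c = 484.7 m/s.

Δv ≈ 484.7 m/s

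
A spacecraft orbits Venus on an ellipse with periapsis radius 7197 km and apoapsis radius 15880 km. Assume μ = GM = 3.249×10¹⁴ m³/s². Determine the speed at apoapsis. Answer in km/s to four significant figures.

Semi-major axis a = (r_p + r_a)/2 = 11538 km = 1.154×10⁷ m.
Vis-viva: v² = μ(2/r − 1/a) = 3.249×10¹⁴ × (1.259×10⁻⁷ − 8.667×10⁻⁸) = 1.276×10⁷ m²/s².
v = 3572 m/s = 3.572 km/s.

v ≈ 3.572 km/s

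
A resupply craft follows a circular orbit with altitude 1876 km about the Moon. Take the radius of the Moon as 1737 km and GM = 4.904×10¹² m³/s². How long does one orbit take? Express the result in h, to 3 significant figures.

T ≈ 5.41 h

r = 1737 + 1876 = 3613.0 km = 3.6130×10⁶ m.
Kepler's third law: T = 2π√(r³/μ) = 2π√((3.613×10⁶)³ / 4.904×10¹²).
r³/μ = 9.617×10⁶ s², so T = 2π × 3.101×10³ = 1.949×10⁴ s.
Converting: 1.949×10⁴ s ÷ 3600 = 5.413 h.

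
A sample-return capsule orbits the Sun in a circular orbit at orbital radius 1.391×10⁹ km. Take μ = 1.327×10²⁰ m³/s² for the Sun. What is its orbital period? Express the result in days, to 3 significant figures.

T ≈ 10400 days

r = 1.391×10⁹ km = 1.391×10¹² m.
Kepler's third law: T = 2π√(r³/μ) = 2π√((1.391×10¹²)³ / 1.327×10²⁰).
r³/μ = 2.028×10¹⁶ s², so T = 2π × 1.424×10⁸ = 8.948×10⁸ s.
Converting: 8.948×10⁸ s ÷ 86400 = 10360 days.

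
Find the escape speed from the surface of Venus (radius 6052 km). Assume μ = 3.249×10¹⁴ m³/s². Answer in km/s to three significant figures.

r = R = 6.052×10⁶ m.
Escape speed v_esc = √(2μ/r) = √(2 × 3.249×10¹⁴ / 6.052×10⁶) = √(1.074×10⁸) = 10360 m/s.
= 10.36 km/s.

v_esc ≈ 10.4 km/s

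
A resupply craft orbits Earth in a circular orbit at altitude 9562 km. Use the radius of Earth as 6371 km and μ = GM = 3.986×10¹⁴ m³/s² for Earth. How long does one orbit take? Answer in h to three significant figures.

r = 6371 + 9562 = 15933 km = 1.5933×10⁷ m.
Kepler's third law: T = 2π√(r³/μ) = 2π√((1.593×10⁷)³ / 3.986×10¹⁴).
r³/μ = 1.015×10⁷ s², so T = 2π × 3.186×10³ = 2.002×10⁴ s.
Converting: 2.002×10⁴ s ÷ 3600 = 5.560 h.

T ≈ 5.56 h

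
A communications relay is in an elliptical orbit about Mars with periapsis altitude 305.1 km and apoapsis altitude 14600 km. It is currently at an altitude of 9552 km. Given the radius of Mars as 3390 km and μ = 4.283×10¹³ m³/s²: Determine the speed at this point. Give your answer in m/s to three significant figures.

v ≈ 1630 m/s

r_p = 3390 + 305.1 = 3695.1 km = 3.6951×10⁶ m.
r_a = 3390 + 14600 = 17990 km = 1.7990×10⁷ m.
r = 3390 + 9552 = 12942 km = 1.294×10⁷ m.
Semi-major axis a = (r_p + r_a)/2 = 10843 km = 1.084×10⁷ m.
Vis-viva: v² = μ(2/r − 1/a) = 4.283×10¹³ × (1.545×10⁻⁷ − 9.223×10⁻⁸) = 2.669×10⁶ m²/s².
v = 1634 m/s.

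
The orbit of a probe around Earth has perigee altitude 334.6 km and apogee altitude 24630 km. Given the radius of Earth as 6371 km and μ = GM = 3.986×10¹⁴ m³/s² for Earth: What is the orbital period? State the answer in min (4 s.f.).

r_p = 6371 + 334.6 = 6705.6 km = 6.7056×10⁶ m.
r_a = 6371 + 24630 = 31001 km = 3.1001×10⁷ m.
Semi-major axis a = (r_p + r_a)/2 = (6705.6 + 31001)/2 = 18853 km = 1.885×10⁷ m.
By Kepler's third law T = 2π√(a³/μ) = 2π × 4.100×10³ = 2.576×10⁴ s.
= 429.4 min.

T ≈ 429.4 min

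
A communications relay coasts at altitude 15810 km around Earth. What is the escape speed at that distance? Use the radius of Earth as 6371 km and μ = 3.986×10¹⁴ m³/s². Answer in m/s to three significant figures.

r = 6371 + 15810 = 22181 km = 2.2181×10⁷ m.
Escape speed v_esc = √(2μ/r) = √(2 × 3.986×10¹⁴ / 2.218×10⁷) = √(3.594×10⁷) = 5995 m/s.

v_esc ≈ 6000 m/s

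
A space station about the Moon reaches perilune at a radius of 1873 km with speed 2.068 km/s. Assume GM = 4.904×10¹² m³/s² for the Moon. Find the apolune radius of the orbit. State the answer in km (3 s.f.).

apolune radius ≈ 8340 km

r_p = 1.873×10⁶ m.
Specific energy ε = v²/2 − μ/r = -4.799×10⁵ J/kg, so a = −μ/(2ε) = 5.109×10⁶ m.
The apsides satisfy r_p + r_a = 2a, so the apolune radius is 2a − r_p = 8.345×10⁶ m = 8344.8 km.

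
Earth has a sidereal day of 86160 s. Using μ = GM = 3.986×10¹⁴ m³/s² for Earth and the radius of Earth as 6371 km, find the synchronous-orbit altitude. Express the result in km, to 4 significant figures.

h_sync ≈ 35790 km

A synchronous orbit has period T, so by Kepler's third law a = (μT²/4π²)^(1/3).
μT²/4π² = 3.986×10¹⁴ × (8.616×10⁴)² / 39.48 = 7.495×10²² m³.
a = 4.216×10⁷ m = 42163 km.
Altitude h = a − R = 42163 − 6371 = 35792 km.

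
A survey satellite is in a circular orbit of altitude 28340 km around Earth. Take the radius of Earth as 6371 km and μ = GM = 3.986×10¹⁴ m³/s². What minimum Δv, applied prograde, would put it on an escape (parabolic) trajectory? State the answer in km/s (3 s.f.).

r = 6371 + 28340 = 34711 km = 3.4711×10⁷ m.
Circular speed v_c = √(μ/r) = 3389 m/s.
Escape speed v_esc = √(2μ/r) = √2 × v_c = 4792 m/s.
Δv = v_esc − v_c = 1404 m/s = 1.404 km/s.

Δv ≈ 1.40 km/s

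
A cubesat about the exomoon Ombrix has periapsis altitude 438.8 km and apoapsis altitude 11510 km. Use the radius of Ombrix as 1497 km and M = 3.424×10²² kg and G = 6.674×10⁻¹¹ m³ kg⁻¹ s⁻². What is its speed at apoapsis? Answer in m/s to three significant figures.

v ≈ 213 m/s

μ = GM = 6.674×10⁻¹¹ × 3.424×10²² = 2.285×10¹² m³/s².
r_p = 1497 + 438.8 = 1935.8 km = 1.9358×10⁶ m.
r_a = 1497 + 11510 = 13007 km = 1.3007×10⁷ m.
Semi-major axis a = (r_p + r_a)/2 = 7471.4 km = 7.471×10⁶ m.
Vis-viva: v² = μ(2/r − 1/a) = 2.285×10¹² × (1.538×10⁻⁷ − 1.338×10⁻⁷) = 4.552×10⁴ m²/s².
v = 213.4 m/s.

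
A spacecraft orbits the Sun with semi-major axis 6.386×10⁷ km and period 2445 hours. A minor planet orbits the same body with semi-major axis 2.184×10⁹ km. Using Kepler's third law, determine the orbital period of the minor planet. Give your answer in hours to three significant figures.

Kepler's third law: T² ∝ a³, so T₂ = T₁ (a₂/a₁)^(3/2).
a₂/a₁ = 34.20, (a₂/a₁)^(3/2) = 200.0.
T₂ = 2445 × 200.0 = 4.890×10⁵ hours.

T₂ ≈ 4.89×10⁵ hours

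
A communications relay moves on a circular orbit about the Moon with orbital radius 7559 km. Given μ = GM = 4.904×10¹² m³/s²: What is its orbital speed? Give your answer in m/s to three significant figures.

v ≈ 805 m/s

r = 7559 km = 7.559×10⁶ m.
For a circular orbit v = √(μ/r) = √(4.904×10¹² / 7.559×10⁶) = √(6.488×10⁵) = 805.5 m/s.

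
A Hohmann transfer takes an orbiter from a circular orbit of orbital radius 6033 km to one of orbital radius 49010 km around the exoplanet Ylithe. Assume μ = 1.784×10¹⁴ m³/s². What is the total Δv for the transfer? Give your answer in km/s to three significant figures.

Δv_total ≈ 2.83 km/s

r₁ = 6033 km = 6.033×10⁶ m.
r₂ = 49010 km = 4.901×10⁷ m.
Transfer ellipse a_t = (r₁ + r₂)/2 = 2.752×10⁷ m.
At r₁: circular v_c1 = √(μ/r₁) = 5438 m/s; transfer-periapsis v_p = √[μ(2/r₁ − 1/a_t)] = 7257 m/s.
Δv₁ = v_p − v_c1 = 1819 m/s.
At r₂: circular v_c2 = √(μ/r₂) = 1908 m/s; transfer-apoapsis v_a = √[μ(2/r₂ − 1/a_t)] = 893.3 m/s.
Δv₂ = v_c2 − v_a = 1015 m/s.
Total Δv = Δv₁ + Δv₂ = 2833 m/s = 2.833 km/s.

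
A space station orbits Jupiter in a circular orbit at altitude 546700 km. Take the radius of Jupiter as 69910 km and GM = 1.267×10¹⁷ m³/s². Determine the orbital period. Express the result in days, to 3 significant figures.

T ≈ 3.13 days

r = 69910 + 546700 = 616610 km = 6.1661×10⁸ m.
Kepler's third law: T = 2π√(r³/μ) = 2π√((6.166×10⁸)³ / 1.267×10¹⁷).
r³/μ = 1.850×10⁹ s², so T = 2π × 4.302×10⁴ = 2.703×10⁵ s.
Converting: 2.703×10⁵ s ÷ 86400 = 3.128 days.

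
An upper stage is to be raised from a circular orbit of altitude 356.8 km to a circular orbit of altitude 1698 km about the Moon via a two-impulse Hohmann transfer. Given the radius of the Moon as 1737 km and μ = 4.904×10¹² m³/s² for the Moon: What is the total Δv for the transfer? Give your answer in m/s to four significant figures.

r₁ = 1737 + 356.8 = 2093.8 km = 2.0938×10⁶ m.
r₂ = 1737 + 1698 = 3435.0 km = 3.4350×10⁶ m.
Transfer ellipse a_t = (r₁ + r₂)/2 = 2.764×10⁶ m.
At r₁: circular v_c1 = √(μ/r₁) = 1530 m/s; transfer-perilune v_p = √[μ(2/r₁ − 1/a_t)] = 1706 m/s.
Δv₁ = v_p − v_c1 = 175.6 m/s.
At r₂: circular v_c2 = √(μ/r₂) = 1195 m/s; transfer-apolune v_a = √[μ(2/r₂ − 1/a_t)] = 1040 m/s.
Δv₂ = v_c2 − v_a = 155.0 m/s.
Total Δv = Δv₁ + Δv₂ = 330.5 m/s.

Δv_total ≈ 330.5 m/s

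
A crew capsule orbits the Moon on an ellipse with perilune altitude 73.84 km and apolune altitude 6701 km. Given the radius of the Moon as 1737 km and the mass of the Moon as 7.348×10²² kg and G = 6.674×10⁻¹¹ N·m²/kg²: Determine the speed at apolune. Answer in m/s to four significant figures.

v ≈ 453.2 m/s

μ = GM = 6.674×10⁻¹¹ × 7.348×10²² = 4.904×10¹² m³/s².
r_p = 1737 + 73.84 = 1810.8 km = 1.8108×10⁶ m.
r_a = 1737 + 6701 = 8438.0 km = 8.4380×10⁶ m.
Semi-major axis a = (r_p + r_a)/2 = 5124.4 km = 5.124×10⁶ m.
Vis-viva: v² = μ(2/r − 1/a) = 4.904×10¹² × (2.370×10⁻⁷ − 1.951×10⁻⁷) = 2.054×10⁵ m²/s².
v = 453.2 m/s.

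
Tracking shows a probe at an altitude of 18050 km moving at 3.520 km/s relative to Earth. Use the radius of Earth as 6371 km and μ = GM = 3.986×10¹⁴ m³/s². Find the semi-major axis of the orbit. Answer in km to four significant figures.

r = 6371 + 18050 = 24421 km = 2.442×10⁷ m.
Vis-viva rearranged: 1/a = 2/r − v²/μ = 8.190×10⁻⁸ − 3.108×10⁻⁸ = 5.081×10⁻⁸ m⁻¹.
a = 1.968×10⁷ m = 19680 km.

a ≈ 19680 km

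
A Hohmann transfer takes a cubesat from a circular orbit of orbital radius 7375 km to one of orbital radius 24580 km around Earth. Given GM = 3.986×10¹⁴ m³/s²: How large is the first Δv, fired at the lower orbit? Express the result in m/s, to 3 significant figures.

Δv ≈ 1770 m/s

r₁ = 7375 km = 7.375×10⁶ m.
r₂ = 24580 km = 2.458×10⁷ m.
Transfer ellipse a_t = (r₁ + r₂)/2 = 1.598×10⁷ m.
At r₁: circular v_c1 = √(μ/r₁) = 7352 m/s; transfer-perigee v_p = √[μ(2/r₁ − 1/a_t)] = 9119 m/s.
Δv₁ = v_p − v_c1 = 1767 m/s.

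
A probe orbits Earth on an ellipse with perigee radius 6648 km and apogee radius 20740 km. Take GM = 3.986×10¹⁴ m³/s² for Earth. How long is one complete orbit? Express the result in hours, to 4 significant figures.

T ≈ 4.430 hours

Semi-major axis a = (r_p + r_a)/2 = (6648.0 + 20740)/2 = 13694 km = 1.369×10⁷ m.
By Kepler's third law T = 2π√(a³/μ) = 2π × 2.538×10³ = 1.595×10⁴ s.
= 4.430 hours.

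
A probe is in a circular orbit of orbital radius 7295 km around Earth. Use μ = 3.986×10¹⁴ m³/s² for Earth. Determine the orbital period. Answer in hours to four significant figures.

T ≈ 1.722 hours

r = 7295 km = 7.295×10⁶ m.
Kepler's third law: T = 2π√(r³/μ) = 2π√((7.295×10⁶)³ / 3.986×10¹⁴).
r³/μ = 9.740×10⁵ s², so T = 2π × 9.869×10² = 6.201×10³ s.
Converting: 6.201×10³ s ÷ 3600 = 1.722 hours.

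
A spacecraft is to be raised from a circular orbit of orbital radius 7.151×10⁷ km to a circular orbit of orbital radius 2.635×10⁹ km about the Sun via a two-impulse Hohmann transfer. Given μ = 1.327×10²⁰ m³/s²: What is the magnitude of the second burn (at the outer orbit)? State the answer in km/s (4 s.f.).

r₁ = 7.151×10⁷ km = 7.151×10¹⁰ m.
r₂ = 2.635×10⁹ km = 2.635×10¹² m.
Transfer ellipse a_t = (r₁ + r₂)/2 = 1.353×10¹² m.
At r₁: circular v_c1 = √(μ/r₁) = 43080 m/s; transfer-perihelion v_p = √[μ(2/r₁ − 1/a_t)] = 60110 m/s.
At r₂: circular v_c2 = √(μ/r₂) = 7097 m/s; transfer-aphelion v_a = √[μ(2/r₂ − 1/a_t)] = 1631 m/s.
Δv₂ = v_c2 − v_a = 5465 m/s.
= 5.465 km/s.

Δv ≈ 5.465 km/s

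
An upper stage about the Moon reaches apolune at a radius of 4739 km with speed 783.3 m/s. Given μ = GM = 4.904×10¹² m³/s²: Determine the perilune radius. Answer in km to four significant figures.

perilune radius ≈ 1997 km

r_a = 4.739×10⁶ m.
Specific energy ε = v²/2 − μ/r = -7.280×10⁵ J/kg, so a = −μ/(2ε) = 3.368×10⁶ m.
The apsides satisfy r_p + r_a = 2a, so the perilune radius is 2a − r_a = 1.997×10⁶ m = 1996.9 km.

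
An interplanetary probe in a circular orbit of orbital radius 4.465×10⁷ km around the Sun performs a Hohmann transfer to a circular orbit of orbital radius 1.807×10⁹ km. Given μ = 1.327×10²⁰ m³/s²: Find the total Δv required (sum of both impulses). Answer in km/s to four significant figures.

Δv_total ≈ 28.33 km/s

r₁ = 4.465×10⁷ km = 4.465×10¹⁰ m.
r₂ = 1.807×10⁹ km = 1.807×10¹² m.
Transfer ellipse a_t = (r₁ + r₂)/2 = 9.258×10¹¹ m.
At r₁: circular v_c1 = √(μ/r₁) = 54520 m/s; transfer-perihelion v_p = √[μ(2/r₁ − 1/a_t)] = 76160 m/s.
Δv₁ = v_p − v_c1 = 21650 m/s.
At r₂: circular v_c2 = √(μ/r₂) = 8570 m/s; transfer-aphelion v_a = √[μ(2/r₂ − 1/a_t)] = 1882 m/s.
Δv₂ = v_c2 − v_a = 6688 m/s.
Total Δv = Δv₁ + Δv₂ = 28330 m/s = 28.33 km/s.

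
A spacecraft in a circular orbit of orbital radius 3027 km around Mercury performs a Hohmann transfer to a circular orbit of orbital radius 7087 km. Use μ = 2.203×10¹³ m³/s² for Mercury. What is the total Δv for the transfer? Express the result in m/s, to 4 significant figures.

r₁ = 3027 km = 3.027×10⁶ m.
r₂ = 7087 km = 7.087×10⁶ m.
Transfer ellipse a_t = (r₁ + r₂)/2 = 5.057×10⁶ m.
At r₁: circular v_c1 = √(μ/r₁) = 2698 m/s; transfer-periherm v_p = √[μ(2/r₁ − 1/a_t)] = 3194 m/s.
Δv₁ = v_p − v_c1 = 495.9 m/s.
At r₂: circular v_c2 = √(μ/r₂) = 1763 m/s; transfer-apoherm v_a = √[μ(2/r₂ − 1/a_t)] = 1364 m/s.
Δv₂ = v_c2 − v_a = 399.0 m/s.
Total Δv = Δv₁ + Δv₂ = 894.9 m/s.

Δv_total ≈ 894.9 m/s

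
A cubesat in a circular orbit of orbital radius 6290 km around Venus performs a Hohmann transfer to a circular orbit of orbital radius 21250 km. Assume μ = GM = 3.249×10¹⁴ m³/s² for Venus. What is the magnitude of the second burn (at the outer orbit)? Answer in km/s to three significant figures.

r₁ = 6290 km = 6.290×10⁶ m.
r₂ = 21250 km = 2.125×10⁷ m.
Transfer ellipse a_t = (r₁ + r₂)/2 = 1.377×10⁷ m.
At r₁: circular v_c1 = √(μ/r₁) = 7187 m/s; transfer-periapsis v_p = √[μ(2/r₁ − 1/a_t)] = 8928 m/s.
At r₂: circular v_c2 = √(μ/r₂) = 3910 m/s; transfer-apoapsis v_a = √[μ(2/r₂ − 1/a_t)] = 2643 m/s.
Δv₂ = v_c2 − v_a = 1267 m/s.
= 1.267 km/s.

Δv ≈ 1.27 km/s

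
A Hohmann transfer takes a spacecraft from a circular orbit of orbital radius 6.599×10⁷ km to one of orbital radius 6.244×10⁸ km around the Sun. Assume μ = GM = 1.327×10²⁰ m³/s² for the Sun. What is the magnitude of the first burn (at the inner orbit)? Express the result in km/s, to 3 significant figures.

Δv ≈ 15.5 km/s

r₁ = 6.599×10⁷ km = 6.599×10¹⁰ m.
r₂ = 6.244×10⁸ km = 6.244×10¹¹ m.
Transfer ellipse a_t = (r₁ + r₂)/2 = 3.452×10¹¹ m.
At r₁: circular v_c1 = √(μ/r₁) = 44840 m/s; transfer-perihelion v_p = √[μ(2/r₁ − 1/a_t)] = 60310 m/s.
Δv₁ = v_p − v_c1 = 15470 m/s.
= 15.47 km/s.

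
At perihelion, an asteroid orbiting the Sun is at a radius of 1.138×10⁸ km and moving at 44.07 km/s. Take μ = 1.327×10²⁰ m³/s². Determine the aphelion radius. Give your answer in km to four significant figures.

aphelion radius ≈ 5.667×10⁸ km

r_p = 1.138×10¹¹ m.
Specific energy ε = v²/2 − μ/r = -1.950×10⁸ J/kg, so a = −μ/(2ε) = 3.403×10¹¹ m.
The apsides satisfy r_p + r_a = 2a, so the aphelion radius is 2a − r_p = 5.667×10¹¹ m = 5.6672×10⁸ km.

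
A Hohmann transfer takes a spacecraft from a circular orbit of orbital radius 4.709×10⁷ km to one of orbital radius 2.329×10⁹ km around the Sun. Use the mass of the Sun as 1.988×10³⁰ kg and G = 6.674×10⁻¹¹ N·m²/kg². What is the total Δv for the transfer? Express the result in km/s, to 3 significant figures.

Δv_total ≈ 27.3 km/s

μ = GM = 6.674×10⁻¹¹ × 1.988×10³⁰ = 1.327×10²⁰ m³/s².
r₁ = 4.709×10⁷ km = 4.709×10¹⁰ m.
r₂ = 2.329×10⁹ km = 2.329×10¹² m.
Transfer ellipse a_t = (r₁ + r₂)/2 = 1.188×10¹² m.
At r₁: circular v_c1 = √(μ/r₁) = 53080 m/s; transfer-perihelion v_p = √[μ(2/r₁ − 1/a_t)] = 74320 m/s.
Δv₁ = v_p − v_c1 = 21240 m/s.
At r₂: circular v_c2 = √(μ/r₂) = 7548 m/s; transfer-aphelion v_a = √[μ(2/r₂ − 1/a_t)] = 1503 m/s.
Δv₂ = v_c2 − v_a = 6045 m/s.
Total Δv = Δv₁ + Δv₂ = 27280 m/s = 27.28 km/s.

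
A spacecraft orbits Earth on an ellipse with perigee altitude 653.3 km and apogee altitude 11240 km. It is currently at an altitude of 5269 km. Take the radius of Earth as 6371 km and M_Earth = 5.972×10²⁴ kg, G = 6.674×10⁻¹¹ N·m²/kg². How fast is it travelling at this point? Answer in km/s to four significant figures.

v ≈ 6.010 km/s

μ = GM = 6.674×10⁻¹¹ × 5.972×10²⁴ = 3.986×10¹⁴ m³/s².
r_p = 6371 + 653.3 = 7024.3 km = 7.0243×10⁶ m.
r_a = 6371 + 11240 = 17611 km = 1.7611×10⁷ m.
r = 6371 + 5269 = 11640 km = 1.164×10⁷ m.
Semi-major axis a = (r_p + r_a)/2 = 12318 km = 1.232×10⁷ m.
Vis-viva: v² = μ(2/r − 1/a) = 3.986×10¹⁴ × (1.718×10⁻⁷ − 8.118×10⁻⁸) = 3.613×10⁷ m²/s².
v = 6010 m/s = 6.010 km/s.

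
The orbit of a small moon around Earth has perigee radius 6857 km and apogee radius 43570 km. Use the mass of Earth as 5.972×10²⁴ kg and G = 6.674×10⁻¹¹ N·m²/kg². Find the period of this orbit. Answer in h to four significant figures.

μ = GM = 6.674×10⁻¹¹ × 5.972×10²⁴ = 3.986×10¹⁴ m³/s².
Semi-major axis a = (r_p + r_a)/2 = (6857.0 + 43570)/2 = 25214 km = 2.521×10⁷ m.
By Kepler's third law T = 2π√(a³/μ) = 2π × 6.342×10³ = 3.985×10⁴ s.
= 11.07 h.

T ≈ 11.07 h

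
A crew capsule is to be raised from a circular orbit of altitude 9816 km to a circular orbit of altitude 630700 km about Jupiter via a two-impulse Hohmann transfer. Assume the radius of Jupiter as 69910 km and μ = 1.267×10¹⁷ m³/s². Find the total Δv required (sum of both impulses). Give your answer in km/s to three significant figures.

Δv_total ≈ 20.9 km/s

r₁ = 69910 + 9816 = 79726 km = 7.9726×10⁷ m.
r₂ = 69910 + 630700 = 700610 km = 7.0061×10⁸ m.
Transfer ellipse a_t = (r₁ + r₂)/2 = 3.902×10⁸ m.
At r₁: circular v_c1 = √(μ/r₁) = 39860 m/s; transfer-perijove v_p = √[μ(2/r₁ − 1/a_t)] = 53420 m/s.
Δv₁ = v_p − v_c1 = 13550 m/s.
At r₂: circular v_c2 = √(μ/r₂) = 13450 m/s; transfer-apojove v_a = √[μ(2/r₂ − 1/a_t)] = 6079 m/s.
Δv₂ = v_c2 − v_a = 7369 m/s.
Total Δv = Δv₁ + Δv₂ = 20920 m/s = 20.92 km/s.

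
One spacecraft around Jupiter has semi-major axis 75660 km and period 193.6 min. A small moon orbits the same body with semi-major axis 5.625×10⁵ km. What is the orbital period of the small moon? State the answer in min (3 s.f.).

Kepler's third law: T² ∝ a³, so T₂ = T₁ (a₂/a₁)^(3/2).
a₂/a₁ = 7.435, (a₂/a₁)^(3/2) = 20.27.
T₂ = 193.6 × 20.27 = 3925 min.

T₂ ≈ 3920 min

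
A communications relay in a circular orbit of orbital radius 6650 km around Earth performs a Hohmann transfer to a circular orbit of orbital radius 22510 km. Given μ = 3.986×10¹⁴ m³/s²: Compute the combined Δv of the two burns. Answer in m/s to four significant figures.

r₁ = 6650 km = 6.650×10⁶ m.
r₂ = 22510 km = 2.251×10⁷ m.
Transfer ellipse a_t = (r₁ + r₂)/2 = 1.458×10⁷ m.
At r₁: circular v_c1 = √(μ/r₁) = 7742 m/s; transfer-perigee v_p = √[μ(2/r₁ − 1/a_t)] = 9620 m/s.
Δv₁ = v_p − v_c1 = 1878 m/s.
At r₂: circular v_c2 = √(μ/r₂) = 4208 m/s; transfer-apogee v_a = √[μ(2/r₂ − 1/a_t)] = 2842 m/s.
Δv₂ = v_c2 − v_a = 1366 m/s.
Total Δv = Δv₁ + Δv₂ = 3244 m/s.

Δv_total ≈ 3244 m/s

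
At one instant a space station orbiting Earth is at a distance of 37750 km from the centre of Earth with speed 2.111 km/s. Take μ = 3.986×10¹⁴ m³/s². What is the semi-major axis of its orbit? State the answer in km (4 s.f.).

r = 3.775×10⁷ m.
Specific orbital energy ε = v²/2 − μ/r = (2111)²/2 − 3.986×10¹⁴/3.775×10⁷ = -8.331×10⁶ J/kg.
Since ε = −μ/(2a), a = −μ/(2ε) = 2.392×10⁷ m = 23923 km.

a ≈ 23920 km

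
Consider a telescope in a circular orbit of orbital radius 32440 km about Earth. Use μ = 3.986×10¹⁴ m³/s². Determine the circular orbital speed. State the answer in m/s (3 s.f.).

r = 32440 km = 3.244×10⁷ m.
For a circular orbit v = √(μ/r) = √(3.986×10¹⁴ / 3.244×10⁷) = √(1.229×10⁷) = 3505 m/s.

v ≈ 3510 m/s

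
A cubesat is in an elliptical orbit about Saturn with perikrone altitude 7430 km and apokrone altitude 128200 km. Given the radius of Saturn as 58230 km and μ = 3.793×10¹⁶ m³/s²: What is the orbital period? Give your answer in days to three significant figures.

r_p = 58230 + 7430 = 65660 km = 6.5660×10⁷ m.
r_a = 58230 + 128200 = 186430 km = 1.8643×10⁸ m.
Semi-major axis a = (r_p + r_a)/2 = (65660 + 1.8643×10⁵)/2 = 1.2604×10⁵ km = 1.260×10⁸ m.
By Kepler's third law T = 2π√(a³/μ) = 2π × 7.266×10³ = 4.565×10⁴ s.
= 0.5284 days.

T ≈ 0.528 days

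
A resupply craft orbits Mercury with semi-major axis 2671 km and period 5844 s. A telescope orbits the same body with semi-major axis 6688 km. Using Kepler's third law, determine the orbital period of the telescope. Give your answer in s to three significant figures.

T₂ ≈ 23200 s

Kepler's third law: T² ∝ a³, so T₂ = T₁ (a₂/a₁)^(3/2).
a₂/a₁ = 2.504, (a₂/a₁)^(3/2) = 3.962.
T₂ = 5844 × 3.962 = 23150 s.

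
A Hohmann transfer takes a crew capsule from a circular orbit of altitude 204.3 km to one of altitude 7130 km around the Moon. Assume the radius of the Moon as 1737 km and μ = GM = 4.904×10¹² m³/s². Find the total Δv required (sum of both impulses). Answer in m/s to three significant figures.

Δv_total ≈ 744 m/s

r₁ = 1737 + 204.3 = 1941.3 km = 1.9413×10⁶ m.
r₂ = 1737 + 7130 = 8867.0 km = 8.8670×10⁶ m.
Transfer ellipse a_t = (r₁ + r₂)/2 = 5.404×10⁶ m.
At r₁: circular v_c1 = √(μ/r₁) = 1589 m/s; transfer-perilune v_p = √[μ(2/r₁ − 1/a_t)] = 2036 m/s.
Δv₁ = v_p − v_c1 = 446.5 m/s.
At r₂: circular v_c2 = √(μ/r₂) = 743.7 m/s; transfer-apolune v_a = √[μ(2/r₂ − 1/a_t)] = 445.7 m/s.
Δv₂ = v_c2 − v_a = 298.0 m/s.
Total Δv = Δv₁ + Δv₂ = 744.5 m/s.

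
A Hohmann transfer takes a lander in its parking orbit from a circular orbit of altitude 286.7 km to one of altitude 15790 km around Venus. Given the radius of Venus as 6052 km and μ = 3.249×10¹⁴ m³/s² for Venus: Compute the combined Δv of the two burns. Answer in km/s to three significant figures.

Δv_total ≈ 3.02 km/s

r₁ = 6052 + 286.7 = 6338.7 km = 6.3387×10⁶ m.
r₂ = 6052 + 15790 = 21842 km = 2.1842×10⁷ m.
Transfer ellipse a_t = (r₁ + r₂)/2 = 1.409×10⁷ m.
At r₁: circular v_c1 = √(μ/r₁) = 7159 m/s; transfer-periapsis v_p = √[μ(2/r₁ − 1/a_t)] = 8914 m/s.
Δv₁ = v_p − v_c1 = 1754 m/s.
At r₂: circular v_c2 = √(μ/r₂) = 3857 m/s; transfer-apoapsis v_a = √[μ(2/r₂ − 1/a_t)] = 2587 m/s.
Δv₂ = v_c2 − v_a = 1270 m/s.
Total Δv = Δv₁ + Δv₂ = 3024 m/s = 3.024 km/s.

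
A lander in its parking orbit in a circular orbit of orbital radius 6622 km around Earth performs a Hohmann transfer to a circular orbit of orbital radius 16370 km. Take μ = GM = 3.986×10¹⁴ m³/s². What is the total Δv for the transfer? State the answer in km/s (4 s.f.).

Δv_total ≈ 2.689 km/s

r₁ = 6622 km = 6.622×10⁶ m.
r₂ = 16370 km = 1.637×10⁷ m.
Transfer ellipse a_t = (r₁ + r₂)/2 = 1.150×10⁷ m.
At r₁: circular v_c1 = √(μ/r₁) = 7758 m/s; transfer-perigee v_p = √[μ(2/r₁ − 1/a_t)] = 9258 m/s.
Δv₁ = v_p − v_c1 = 1500 m/s.
At r₂: circular v_c2 = √(μ/r₂) = 4935 m/s; transfer-apogee v_a = √[μ(2/r₂ − 1/a_t)] = 3745 m/s.
Δv₂ = v_c2 − v_a = 1189 m/s.
Total Δv = Δv₁ + Δv₂ = 2689 m/s = 2.689 km/s.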